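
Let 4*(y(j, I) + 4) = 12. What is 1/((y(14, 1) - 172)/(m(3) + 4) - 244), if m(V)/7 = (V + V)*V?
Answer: -130/31893 ≈ -0.0040761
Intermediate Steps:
m(V) = 14*V² (m(V) = 7*((V + V)*V) = 7*((2*V)*V) = 7*(2*V²) = 14*V²)
y(j, I) = -1 (y(j, I) = -4 + (¼)*12 = -4 + 3 = -1)
1/((y(14, 1) - 172)/(m(3) + 4) - 244) = 1/((-1 - 172)/(14*3² + 4) - 244) = 1/(-173/(14*9 + 4) - 244) = 1/(-173/(126 + 4) - 244) = 1/(-173/130 - 244) = 1/(-31893/130) = -130/31893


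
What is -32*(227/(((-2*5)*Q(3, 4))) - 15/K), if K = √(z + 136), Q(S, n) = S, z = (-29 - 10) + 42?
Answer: 3632/15 + 480*√139/139 ≈ 282.85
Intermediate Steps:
z = 3 (z = -39 + 42 = 3)
K = √139 (K = √(3 + 136) = √139 ≈ 11.790)
-32*(227/(((-2*5)*Q(3, 4))) - 15/K) = -32*(227/((-2*5*3)) - 15*√139/139) = -32*(227/((-10*3)) - 15*√139/139) = -32*(227/(-30) - 15*√139/139) = -32*(227*(-1/30) - 15*√139/139) = -32*(-227/30 - 15*√139/139) = 3632/15 + 480*√139/139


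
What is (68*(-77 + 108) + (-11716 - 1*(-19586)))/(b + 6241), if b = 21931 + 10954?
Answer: 1663/6521 ≈ 0.25502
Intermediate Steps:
b = 32885
(68*(-77 + 108) + (-11716 - 1*(-19586)))/(b + 6241) = (68*(-77 + 108) + (-11716 - 1*(-19586)))/(32885 + 6241) = (68*31 + (-11716 + 19586))/39126 = (2108 + 7870)*(1/39126) = 9978*(1/39126) = 1663/6521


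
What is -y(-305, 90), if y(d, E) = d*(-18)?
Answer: -5490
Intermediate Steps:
y(d, E) = -18*d
-y(-305, 90) = -(-18)*(-305) = -1*5490 = -5490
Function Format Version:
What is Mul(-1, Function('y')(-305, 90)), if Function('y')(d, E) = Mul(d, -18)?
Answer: -5490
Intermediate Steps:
Function('y')(d, E) = Mul(-18, d)
Mul(-1, Function('y')(-305, 90)) = Mul(-1, Mul(-18, -305)) = Mul(-1, 5490) = -5490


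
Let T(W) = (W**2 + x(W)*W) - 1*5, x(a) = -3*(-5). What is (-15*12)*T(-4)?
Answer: 8820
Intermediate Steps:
x(a) = 15
T(W) = -5 + W**2 + 15*W (T(W) = (W**2 + 15*W) - 1*5 = (W**2 + 15*W) - 5 = -5 + W**2 + 15*W)
(-15*12)*T(-4) = (-15*12)*(-5 + (-4)**2 + 15*(-4)) = -180*(-5 + 16 - 60) = -180*(-49) = 8820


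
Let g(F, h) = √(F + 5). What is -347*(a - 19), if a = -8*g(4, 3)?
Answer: 14921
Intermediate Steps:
g(F, h) = √(5 + F)
a = -24 (a = -8*√(5 + 4) = -8*√9 = -8*3 = -24)
-347*(a - 19) = -347*(-24 - 19) = -347*(-43) = 14921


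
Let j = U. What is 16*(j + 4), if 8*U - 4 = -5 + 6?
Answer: 74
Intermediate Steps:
U = 5/8 (U = ½ + (-5 + 6)/8 = ½ + (⅛)*1 = ½ + ⅛ = 5/8 ≈ 0.62500)
j = 5/8 ≈ 0.62500
16*(j + 4) = 16*(5/8 + 4) = 16*(37/8) = 74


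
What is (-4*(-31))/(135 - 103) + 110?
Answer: 911/8 ≈ 113.88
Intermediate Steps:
(-4*(-31))/(135 - 103) + 110 = 124/32 + 110 = 124*(1/32) + 110 = 31/8 + 110 = 911/8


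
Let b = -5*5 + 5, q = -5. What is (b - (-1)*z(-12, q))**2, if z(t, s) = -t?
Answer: 64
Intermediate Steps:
b = -20 (b = -25 + 5 = -20)
(b - (-1)*z(-12, q))**2 = (-20 - (-1)*(-1*(-12)))**2 = (-20 - (-1)*12)**2 = (-20 - 1*(-12))**2 = (-20 + 12)**2 = (-8)**2 = 64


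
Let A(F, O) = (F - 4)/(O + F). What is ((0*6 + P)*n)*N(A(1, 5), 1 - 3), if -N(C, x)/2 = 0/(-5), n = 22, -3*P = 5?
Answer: 0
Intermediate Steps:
P = -5/3 (P = -⅓*5 = -5/3 ≈ -1.6667)
A(F, O) = (-4 + F)/(F + O)
N(C, x) = 0 (N(C, x) = -0/(-5) = -0*(-1)/5 = -2*0 = 0)
((0*6 + P)*n)*N(A(1, 5), 1 - 3) = ((0*6 - 5/3)*22)*0 = ((0 - 5/3)*22)*0 = -5/3*22*0 = -110/3*0 = 0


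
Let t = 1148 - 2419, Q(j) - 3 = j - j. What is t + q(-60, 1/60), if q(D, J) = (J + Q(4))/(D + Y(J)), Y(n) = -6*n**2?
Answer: -45759081/36001 ≈ -1271.1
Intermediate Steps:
Q(j) = 3 (Q(j) = 3 + (j - j) = 3 + 0 = 3)
q(D, J) = (3 + J)/(D - 6*J**2) (q(D, J) = (J + 3)/(D - 6*J**2) = (3 + J)/(D - 6*J**2))
t = -1271
t + q(-60, 1/60) = -1271 + (3 + 1/60)/(-60 - 6*(1/60)**2) = -1271 + (181/60)/(-60 - 6*1/3600) = -1271 + (181/60)/(-60 - 1/600) = -1271 + (181/60)/(-36001/600) = -1271 - 600/36001*181/60 = -1271 - 1810/36001 = -45759081/36001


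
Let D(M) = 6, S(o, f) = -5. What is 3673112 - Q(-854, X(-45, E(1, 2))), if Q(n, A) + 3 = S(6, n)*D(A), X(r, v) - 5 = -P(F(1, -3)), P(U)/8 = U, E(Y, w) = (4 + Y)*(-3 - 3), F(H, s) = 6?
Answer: 3673145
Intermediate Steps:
E(Y, w) = -24 - 6*Y (E(Y, w) = (4 + Y)*(-6) = -24 - 6*Y)
P(U) = 8*U
X(r, v) = -43 (X(r, v) = 5 - 8*6 = 5 - 1*48 = 5 - 48 = -43)
Q(n, A) = -33 (Q(n, A) = -3 - 5*6 = -3 - 30 = -33)
3673112 - Q(-854, X(-45, E(1, 2))) = 3673112 - 1*(-33) = 3673112 + 33 = 3673145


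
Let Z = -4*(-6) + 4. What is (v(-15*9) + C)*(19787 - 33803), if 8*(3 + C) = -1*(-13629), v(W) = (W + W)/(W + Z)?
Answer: -2554232040/107 ≈ -2.3871e+7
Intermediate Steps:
Z = 28 (Z = 24 + 4 = 28)
v(W) = 2*W/(28 + W) (v(W) = (W + W)/(W + 28) = (2*W)/(28 + W) = 2*W/(28 + W))
C = 13605/8 (C = -3 + (-1*(-13629))/8 = -3 + (⅛)*13629 = -3 + 13629/8 = 13605/8 ≈ 1700.6)
(v(-15*9) + C)*(19787 - 33803) = (2*(-15*9)/(28 - 15*9) + 13605/8)*(19787 - 33803) = (2*(-135)/(28 - 135) + 13605/8)*(-14016) = (2*(-135)/(-107) + 13605/8)*(-14016) = (2*(-135)*(-1/107) + 13605/8)*(-14016) = (270/107 + 13605/8)*(-14016) = (1457895/856)*(-14016) = -2554232040/107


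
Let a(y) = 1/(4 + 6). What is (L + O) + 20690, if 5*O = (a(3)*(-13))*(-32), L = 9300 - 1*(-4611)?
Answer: 865233/25 ≈ 34609.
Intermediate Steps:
L = 13911 (L = 9300 + 4611 = 13911)
a(y) = ⅒ (a(y) = 1/10 = ⅒)
O = 208/25 (O = (((⅒)*(-13))*(-32))/5 = (-13/10*(-32))/5 = (⅕)*(208/5) = 208/25 ≈ 8.3200)
(L + O) + 20690 = (13911 + 208/25) + 20690 = 347983/25 + 20690 = 865233/25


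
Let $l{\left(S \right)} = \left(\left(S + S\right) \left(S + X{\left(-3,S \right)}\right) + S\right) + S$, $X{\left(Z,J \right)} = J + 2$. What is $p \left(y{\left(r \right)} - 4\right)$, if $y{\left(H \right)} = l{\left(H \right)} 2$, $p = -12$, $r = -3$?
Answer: $-384$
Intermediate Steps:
$X{\left(Z,J \right)} = 2 + J$
$l{\left(S \right)} = 2 S + 2 S \left(2 + 2 S\right)$ ($l{\left(S \right)} = \left(\left(S + S\right) \left(S + \left(2 + S\right)\right) + S\right) + S = \left(2 S \left(2 + 2 S\right) + S\right) + S = \left(S + 2 S \left(2 + 2 S\right)\right) + S = 2 S + 2 S \left(2 + 2 S\right)$)
$y{\left(H \right)} = 4 H \left(3 + 2 H\right)$ ($y{\left(H \right)} = 2 H \left(3 + 2 H\right) 2 = 4 H \left(3 + 2 H\right)$)
$p \left(y{\left(r \right)} - 4\right) = - 12 \left(4 \left(-3\right) \left(3 + 2 \left(-3\right)\right) - 4\right) = - 12 \left(4 \left(-3\right) \left(3 - 6\right) - 4\right) = - 12 \left(4 \left(-3\right) \left(-3\right) - 4\right) = - 12 \left(36 - 4\right) = \left(-12\right) 32 = -384$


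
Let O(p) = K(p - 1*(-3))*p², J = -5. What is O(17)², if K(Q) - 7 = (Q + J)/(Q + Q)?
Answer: 290736601/64 ≈ 4.5428e+6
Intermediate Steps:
K(Q) = 7 + (-5 + Q)/(2*Q) (K(Q) = 7 + (Q - 5)/(Q + Q) = 7 + (-5 + Q)/((2*Q)) = 7 + (-5 + Q)*(1/(2*Q)) = 7 + (-5 + Q)/(2*Q))
O(p) = 5*p²*(8 + 3*p)/(2*(3 + p)) (O(p) = (5*(-1 + 3*(p - 1*(-3)))/(2*(p - 1*(-3))))*p² = (5*(-1 + 3*(p + 3))/(2*(p + 3)))*p² = (5*(-1 + 3*(3 + p))/(2*(3 + p)))*p² = (5*(-1 + (9 + 3*p))/(2*(3 + p)))*p² = (5*(8 + 3*p)/(2*(3 + p)))*p² = 5*p²*(8 + 3*p)/(2*(3 + p)))
O(17)² = (17²*(20 + (15/2)*17)/(3 + 17))² = (289*(20 + 255/2)/20)² = (289*(1/20)*(295/2))² = (17051/8)² = 290736601/64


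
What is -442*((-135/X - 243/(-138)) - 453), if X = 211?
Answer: 969292077/4853 ≈ 1.9973e+5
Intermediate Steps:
-442*((-135/X - 243/(-138)) - 453) = -442*((-135/211 - 243/(-138)) - 453) = -442*((-135*1/211 - 243*(-1/138)) - 453) = -442*((-135/211 + 81/46) - 453) = -442*(10881/9706 - 453) = -442*(-4385937/9706) = 969292077/4853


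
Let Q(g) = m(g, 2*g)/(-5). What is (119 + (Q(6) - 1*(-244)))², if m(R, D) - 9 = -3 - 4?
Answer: 3286969/25 ≈ 1.3148e+5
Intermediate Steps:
m(R, D) = 2 (m(R, D) = 9 + (-3 - 4) = 9 - 7 = 2)
Q(g) = -⅖ (Q(g) = 2/(-5) = 2*(-⅕) = -⅖)
(119 + (Q(6) - 1*(-244)))² = (119 + (-⅖ - 1*(-244)))² = (119 + (-⅖ + 244))² = (119 + 1218/5)² = (1813/5)² = 3286969/25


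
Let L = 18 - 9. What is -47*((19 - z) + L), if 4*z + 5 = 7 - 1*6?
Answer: -1363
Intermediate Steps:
z = -1 (z = -5/4 + (7 - 1*6)/4 = -5/4 + (7 - 6)/4 = -5/4 + (¼)*1 = -5/4 + ¼ = -1)
L = 9
-47*((19 - z) + L) = -47*((19 - 1*(-1)) + 9) = -47*((19 + 1) + 9) = -47*(20 + 9) = -47*29 = -1363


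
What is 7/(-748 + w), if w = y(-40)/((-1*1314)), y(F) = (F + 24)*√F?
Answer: -565028541/60377336164 - 4599*I*√10/15094334041 ≈ -0.0093583 - 9.635e-7*I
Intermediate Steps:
y(F) = √F*(24 + F) (y(F) = (24 + F)*√F = √F*(24 + F))
w = 16*I*√10/657 (w = (√(-40)*(24 - 40))/((-1*1314)) = ((2*I*√10)*(-16))/(-1314) = -32*I*√10*(-1/1314) = 16*I*√10/657 ≈ 0.077011*I)
7/(-748 + w) = 7/(-748 + 16*I*√10/657)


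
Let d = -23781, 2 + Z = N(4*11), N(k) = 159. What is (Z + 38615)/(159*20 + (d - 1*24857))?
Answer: -19386/22729 ≈ -0.85292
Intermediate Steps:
Z = 157 (Z = -2 + 159 = 157)
(Z + 38615)/(159*20 + (d - 1*24857)) = (157 + 38615)/(159*20 + (-23781 - 1*24857)) = 38772/(3180 + (-23781 - 24857)) = 38772/(3180 - 48638) = 38772/(-45458) = 38772*(-1/45458) = -19386/22729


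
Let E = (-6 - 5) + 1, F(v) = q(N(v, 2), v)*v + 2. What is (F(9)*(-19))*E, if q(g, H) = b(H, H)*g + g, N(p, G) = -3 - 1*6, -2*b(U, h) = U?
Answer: 54245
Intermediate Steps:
b(U, h) = -U/2
N(p, G) = -9 (N(p, G) = -3 - 6 = -9)
q(g, H) = g - H*g/2 (q(g, H) = (-H/2)*g + g = -H*g/2 + g = g - H*g/2)
F(v) = 2 + v*(-9 + 9*v/2) (F(v) = ((1/2)*(-9)*(2 - v))*v + 2 = (-9 + 9*v/2)*v + 2 = v*(-9 + 9*v/2) + 2 = 2 + v*(-9 + 9*v/2))
E = -10 (E = -11 + 1 = -10)
(F(9)*(-19))*E = ((2 + (9/2)*9*(-2 + 9))*(-19))*(-10) = ((2 + (9/2)*9*7)*(-19))*(-10) = ((2 + 567/2)*(-19))*(-10) = ((571/2)*(-19))*(-10) = -10849/2*(-10) = 54245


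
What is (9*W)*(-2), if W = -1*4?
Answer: 72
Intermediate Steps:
W = -4
(9*W)*(-2) = (9*(-4))*(-2) = -36*(-2) = 72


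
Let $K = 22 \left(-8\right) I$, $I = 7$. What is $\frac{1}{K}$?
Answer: $- \frac{1}{1232} \approx -0.00081169$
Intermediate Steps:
$K = -1232$ ($K = 22 \left(-8\right) 7 = \left(-176\right) 7 = -1232$)
$\frac{1}{K} = \frac{1}{-1232} = - \frac{1}{1232}$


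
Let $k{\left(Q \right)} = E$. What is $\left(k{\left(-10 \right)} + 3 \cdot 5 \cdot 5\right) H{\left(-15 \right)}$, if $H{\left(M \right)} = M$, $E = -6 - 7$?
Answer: $-930$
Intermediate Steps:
$E = -13$
$k{\left(Q \right)} = -13$
$\left(k{\left(-10 \right)} + 3 \cdot 5 \cdot 5\right) H{\left(-15 \right)} = \left(-13 + 3 \cdot 5 \cdot 5\right) \left(-15\right) = \left(-13 + 15 \cdot 5\right) \left(-15\right) = \left(-13 + 75\right) \left(-15\right) = 62 \left(-15\right) = -930$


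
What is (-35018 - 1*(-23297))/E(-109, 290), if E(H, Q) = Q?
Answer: -11721/290 ≈ -40.417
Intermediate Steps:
(-35018 - 1*(-23297))/E(-109, 290) = (-35018 - 1*(-23297))/290 = (-35018 + 23297)*(1/290) = -11721*1/290 = -11721/290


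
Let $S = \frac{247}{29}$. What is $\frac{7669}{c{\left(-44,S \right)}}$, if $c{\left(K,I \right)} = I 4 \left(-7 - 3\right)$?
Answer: $- \frac{222401}{9880} \approx -22.51$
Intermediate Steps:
$S = \frac{247}{29}$ ($S = 247 \cdot \frac{1}{29} = \frac{247}{29} \approx 8.5172$)
$c{\left(K,I \right)} = - 40 I$ ($c{\left(K,I \right)} = 4 I \left(-10\right) = - 40 I$)
$\frac{7669}{c{\left(-44,S \right)}} = \frac{7669}{\left(-40\right) \frac{247}{29}} = \frac{7669}{- \frac{9880}{29}} = 7669 \left(- \frac{29}{9880}\right) = - \frac{222401}{9880}$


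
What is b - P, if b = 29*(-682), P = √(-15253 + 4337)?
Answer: -19778 - 2*I*√2729 ≈ -19778.0 - 104.48*I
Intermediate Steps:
P = 2*I*√2729 (P = √(-10916) = 2*I*√2729 ≈ 104.48*I)
b = -19778
b - P = -19778 - 2*I*√2729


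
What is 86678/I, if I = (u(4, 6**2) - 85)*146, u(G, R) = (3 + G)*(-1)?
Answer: -43339/6716 ≈ -6.4531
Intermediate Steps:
u(G, R) = -3 - G
I = -13432 (I = ((-3 - 1*4) - 85)*146 = ((-3 - 4) - 85)*146 = (-7 - 85)*146 = -92*146 = -13432)
86678/I = 86678/(-13432) = 86678*(-1/13432) = -43339/6716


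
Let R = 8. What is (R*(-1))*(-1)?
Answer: 8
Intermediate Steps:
(R*(-1))*(-1) = (8*(-1))*(-1) = -8*(-1) = 8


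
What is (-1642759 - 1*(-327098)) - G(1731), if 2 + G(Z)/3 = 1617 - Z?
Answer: -1315313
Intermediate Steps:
G(Z) = 4845 - 3*Z (G(Z) = -6 + 3*(1617 - Z) = -6 + (4851 - 3*Z) = 4845 - 3*Z)
(-1642759 - 1*(-327098)) - G(1731) = (-1642759 - 1*(-327098)) - (4845 - 3*1731) = (-1642759 + 327098) - (4845 - 5193) = -1315661 - 1*(-348) = -1315661 + 348 = -1315313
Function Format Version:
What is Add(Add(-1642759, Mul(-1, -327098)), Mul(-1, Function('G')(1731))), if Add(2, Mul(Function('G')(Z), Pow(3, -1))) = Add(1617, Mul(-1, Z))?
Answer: -1315313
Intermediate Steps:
Function('G')(Z) = Add(4845, Mul(-3, Z)) (Function('G')(Z) = Add(-6, Mul(3, Add(1617, Mul(-1, Z)))) = Add(-6, Add(4851, Mul(-3, Z))) = Add(4845, Mul(-3, Z)))
Add(Add(-1642759, Mul(-1, -327098)), Mul(-1, Function('G')(1731))) = Add(Add(-1642759, Mul(-1, -327098)), Mul(-1, Add(4845, Mul(-3, 1731)))) = Add(Add(-1642759, 327098), Mul(-1, Add(4845, -5193))) = Add(-1315661, Mul(-1, -348)) = Add(-1315661, 348) = -1315313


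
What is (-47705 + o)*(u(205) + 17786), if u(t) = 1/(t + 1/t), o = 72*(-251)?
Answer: -49166639461057/42026 ≈ -1.1699e+9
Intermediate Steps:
o = -18072
(-47705 + o)*(u(205) + 17786) = (-47705 - 18072)*(205/(1 + 205²) + 17786) = -65777*(205/(1 + 42025) + 17786) = -65777*(205/42026 + 17786) = -65777*747474641/42026 = -49166639461057/42026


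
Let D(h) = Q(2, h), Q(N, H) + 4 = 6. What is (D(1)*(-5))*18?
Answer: -180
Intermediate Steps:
Q(N, H) = 2 (Q(N, H) = -4 + 6 = 2)
D(h) = 2
(D(1)*(-5))*18 = (2*(-5))*18 = -10*18 = -180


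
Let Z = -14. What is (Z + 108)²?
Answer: 8836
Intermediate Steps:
(Z + 108)² = (-14 + 108)² = 94² = 8836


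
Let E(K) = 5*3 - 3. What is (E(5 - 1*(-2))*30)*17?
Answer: 6120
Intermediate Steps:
E(K) = 12 (E(K) = 15 - 3 = 12)
(E(5 - 1*(-2))*30)*17 = (12*30)*17 = 360*17 = 6120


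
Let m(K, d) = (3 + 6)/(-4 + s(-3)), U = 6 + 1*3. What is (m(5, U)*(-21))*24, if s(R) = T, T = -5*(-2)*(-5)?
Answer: 84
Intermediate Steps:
T = -50 (T = 10*(-5) = -50)
s(R) = -50
U = 9 (U = 6 + 3 = 9)
m(K, d) = -1/6 (m(K, d) = (3 + 6)/(-4 - 50) = 9/(-54) = 9*(-1/54) = -1/6)
(m(5, U)*(-21))*24 = -1/6*(-21)*24 = (7/2)*24 = 84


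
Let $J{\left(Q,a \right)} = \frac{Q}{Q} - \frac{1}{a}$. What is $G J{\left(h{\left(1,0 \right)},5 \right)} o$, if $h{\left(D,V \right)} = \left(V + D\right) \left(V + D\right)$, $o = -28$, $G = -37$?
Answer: $\frac{4144}{5} \approx 828.8$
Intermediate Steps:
$h{\left(D,V \right)} = \left(D + V\right)^{2}$ ($h{\left(D,V \right)} = \left(D + V\right) \left(D + V\right) = \left(D + V\right)^{2}$)
$J{\left(Q,a \right)} = 1 - \frac{1}{a}$
$G J{\left(h{\left(1,0 \right)},5 \right)} o = - 37 \frac{-1 + 5}{5} \left(-28\right) = - 37 \cdot \frac{1}{5} \cdot 4 \left(-28\right) = \left(-37\right) \frac{4}{5} \left(-28\right) = \left(- \frac{148}{5}\right) \left(-28\right) = \frac{4144}{5}$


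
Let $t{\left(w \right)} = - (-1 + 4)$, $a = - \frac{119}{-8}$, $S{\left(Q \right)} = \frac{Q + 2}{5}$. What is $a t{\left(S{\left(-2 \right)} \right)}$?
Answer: $- \frac{357}{8} \approx -44.625$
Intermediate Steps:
$S{\left(Q \right)} = \frac{2}{5} + \frac{Q}{5}$ ($S{\left(Q \right)} = \left(2 + Q\right) \frac{1}{5} = \frac{2}{5} + \frac{Q}{5}$)
$a = \frac{119}{8}$ ($a = \left(-119\right) \left(- \frac{1}{8}\right) = \frac{119}{8} \approx 14.875$)
$t{\left(w \right)} = -3$ ($t{\left(w \right)} = \left(-1\right) 3 = -3$)
$a t{\left(S{\left(-2 \right)} \right)} = \frac{119}{8} \left(-3\right) = - \frac{357}{8}$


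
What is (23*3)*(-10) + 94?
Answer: -596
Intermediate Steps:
(23*3)*(-10) + 94 = 69*(-10) + 94 = -690 + 94 = -596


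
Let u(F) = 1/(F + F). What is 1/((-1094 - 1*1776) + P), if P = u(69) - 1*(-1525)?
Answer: -138/185609 ≈ -0.00074350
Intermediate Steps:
u(F) = 1/(2*F)
P = 210451/138 (P = (½)/69 - 1*(-1525) = (½)*(1/69) + 1525 = 1/138 + 1525 = 210451/138 ≈ 1525.0)
1/((-1094 - 1*1776) + P) = 1/((-1094 - 1*1776) + 210451/138) = 1/((-1094 - 1776) + 210451/138) = 1/(-2870 + 210451/138) = 1/(-185609/138) = -138/185609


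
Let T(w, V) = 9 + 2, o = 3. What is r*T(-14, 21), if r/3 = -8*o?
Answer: -792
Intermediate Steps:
r = -72 (r = 3*(-8*3) = 3*(-24) = -72)
T(w, V) = 11
r*T(-14, 21) = -72*11 = -792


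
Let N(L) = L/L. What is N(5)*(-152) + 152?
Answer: 0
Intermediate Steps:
N(L) = 1
N(5)*(-152) + 152 = 1*(-152) + 152 = -152 + 152 = 0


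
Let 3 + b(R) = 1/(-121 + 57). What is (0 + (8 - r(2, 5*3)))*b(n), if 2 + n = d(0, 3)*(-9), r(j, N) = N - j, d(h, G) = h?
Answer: 965/64 ≈ 15.078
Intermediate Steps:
n = -2 (n = -2 + 0*(-9) = -2 + 0 = -2)
b(R) = -193/64 (b(R) = -3 + 1/(-121 + 57) = -3 + 1/(-64) = -3 - 1/64 = -193/64)
(0 + (8 - r(2, 5*3)))*b(n) = (0 + (8 - (5*3 - 1*2)))*(-193/64) = (0 + (8 - (15 - 2)))*(-193/64) = (0 + (8 - 1*13))*(-193/64) = (0 + (8 - 13))*(-193/64) = (0 - 5)*(-193/64) = -5*(-193/64) = 965/64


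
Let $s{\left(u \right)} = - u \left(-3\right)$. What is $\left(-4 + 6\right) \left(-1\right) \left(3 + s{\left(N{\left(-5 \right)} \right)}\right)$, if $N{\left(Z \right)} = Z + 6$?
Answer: $-12$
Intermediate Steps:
$N{\left(Z \right)} = 6 + Z$
$s{\left(u \right)} = 3 u$
$\left(-4 + 6\right) \left(-1\right) \left(3 + s{\left(N{\left(-5 \right)} \right)}\right) = \left(-4 + 6\right) \left(-1\right) \left(3 + 3 \left(6 - 5\right)\right) = 2 \left(-1\right) \left(3 + 3 \cdot 1\right) = - 2 \left(3 + 3\right) = \left(-2\right) 6 = -12$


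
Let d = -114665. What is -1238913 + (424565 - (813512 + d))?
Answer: -1513195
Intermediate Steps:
-1238913 + (424565 - (813512 + d)) = -1238913 + (424565 - (813512 - 114665)) = -1238913 + (424565 - 1*698847) = -1238913 + (424565 - 698847) = -1238913 - 274282 = -1513195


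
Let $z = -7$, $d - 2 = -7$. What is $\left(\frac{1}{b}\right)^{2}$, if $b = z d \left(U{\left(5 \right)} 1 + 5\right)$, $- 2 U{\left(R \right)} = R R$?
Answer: $\frac{4}{275625} \approx 1.4512 \cdot 10^{-5}$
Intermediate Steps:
$U{\left(R \right)} = - \frac{R^{2}}{2}$ ($U{\left(R \right)} = - \frac{R R}{2} = - \frac{R^{2}}{2}$)
$d = -5$ ($d = 2 - 7 = -5$)
$b = - \frac{525}{2}$ ($b = \left(-7\right) \left(-5\right) \left(- \frac{5^{2}}{2} \cdot 1 + 5\right) = 35 \left(\left(- \frac{1}{2}\right) 25 \cdot 1 + 5\right) = 35 \left(\left(- \frac{25}{2}\right) 1 + 5\right) = 35 \left(- \frac{25}{2} + 5\right) = 35 \left(- \frac{15}{2}\right) = - \frac{525}{2} \approx -262.5$)
$\left(\frac{1}{b}\right)^{2} = \left(\frac{1}{- \frac{525}{2}}\right)^{2} = \left(- \frac{2}{525}\right)^{2} = \frac{4}{275625}$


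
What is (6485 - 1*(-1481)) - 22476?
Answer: -14510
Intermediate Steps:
(6485 - 1*(-1481)) - 22476 = (6485 + 1481) - 22476 = 7966 - 22476 = -14510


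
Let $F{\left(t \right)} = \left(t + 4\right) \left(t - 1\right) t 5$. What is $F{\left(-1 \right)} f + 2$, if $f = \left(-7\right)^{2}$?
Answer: $1472$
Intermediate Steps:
$f = 49$
$F{\left(t \right)} = 5 t \left(-1 + t\right) \left(4 + t\right)$ ($F{\left(t \right)} = \left(4 + t\right) \left(-1 + t\right) t 5 = \left(-1 + t\right) \left(4 + t\right) t 5 = t \left(-1 + t\right) \left(4 + t\right) 5 = 5 t \left(-1 + t\right) \left(4 + t\right)$)
$F{\left(-1 \right)} f + 2 = 5 \left(-1\right) \left(-4 + \left(-1\right)^{2} + 3 \left(-1\right)\right) 49 + 2 = 5 \left(-1\right) \left(-4 + 1 - 3\right) 49 + 2 = 5 \left(-1\right) \left(-6\right) 49 + 2 = 30 \cdot 49 + 2 = 1470 + 2 = 1472$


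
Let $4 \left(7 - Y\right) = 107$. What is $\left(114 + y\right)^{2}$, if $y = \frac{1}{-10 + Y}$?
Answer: $\frac{183927844}{14161} \approx 12988.0$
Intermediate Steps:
$Y = - \frac{79}{4}$ ($Y = 7 - \frac{107}{4} = - \frac{79}{4} \approx -19.75$)
$y = - \frac{4}{119}$ ($y = \frac{1}{-10 - \frac{79}{4}} = \frac{1}{- \frac{119}{4}} = - \frac{4}{119} \approx -0.033613$)
$\left(114 + y\right)^{2} = \left(114 - \frac{4}{119}\right)^{2} = \left(\frac{13562}{119}\right)^{2} = \frac{183927844}{14161}$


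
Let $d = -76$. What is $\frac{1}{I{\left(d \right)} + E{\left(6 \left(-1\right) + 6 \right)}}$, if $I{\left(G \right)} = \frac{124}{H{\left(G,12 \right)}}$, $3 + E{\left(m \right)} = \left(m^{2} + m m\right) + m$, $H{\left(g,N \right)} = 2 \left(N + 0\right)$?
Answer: $\frac{6}{13} \approx 0.46154$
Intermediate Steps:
$H{\left(g,N \right)} = 2 N$
$E{\left(m \right)} = -3 + m + 2 m^{2}$ ($E{\left(m \right)} = -3 + \left(\left(m^{2} + m m\right) + m\right) = -3 + \left(\left(m^{2} + m^{2}\right) + m\right) = -3 + \left(2 m^{2} + m\right) = -3 + \left(m + 2 m^{2}\right) = -3 + m + 2 m^{2}$)
$I{\left(G \right)} = \frac{31}{6}$ ($I{\left(G \right)} = \frac{124}{2 \cdot 12} = \frac{124}{24} = 124 \cdot \frac{1}{24} = \frac{31}{6}$)
$\frac{1}{I{\left(d \right)} + E{\left(6 \left(-1\right) + 6 \right)}} = \frac{1}{\frac{31}{6} + \left(-3 + \left(6 \left(-1\right) + 6\right) + 2 \left(6 \left(-1\right) + 6\right)^{2}\right)} = \frac{1}{\frac{31}{6} + \left(-3 + \left(-6 + 6\right) + 2 \left(-6 + 6\right)^{2}\right)} = \frac{1}{\frac{31}{6} + \left(-3 + 0 + 2 \cdot 0^{2}\right)} = \frac{1}{\frac{31}{6} + \left(-3 + 0 + 2 \cdot 0\right)} = \frac{1}{\frac{31}{6} + \left(-3 + 0 + 0\right)} = \frac{1}{\frac{31}{6} - 3} = \frac{1}{\frac{13}{6}} = \frac{6}{13}$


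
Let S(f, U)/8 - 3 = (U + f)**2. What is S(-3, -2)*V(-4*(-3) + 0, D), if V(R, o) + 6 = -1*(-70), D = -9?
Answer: 14336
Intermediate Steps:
V(R, o) = 64 (V(R, o) = -6 - 1*(-70) = -6 + 70 = 64)
S(f, U) = 24 + 8*(U + f)**2
S(-3, -2)*V(-4*(-3) + 0, D) = (24 + 8*(-2 - 3)**2)*64 = (24 + 8*(-5)**2)*64 = (24 + 8*25)*64 = (24 + 200)*64 = 224*64 = 14336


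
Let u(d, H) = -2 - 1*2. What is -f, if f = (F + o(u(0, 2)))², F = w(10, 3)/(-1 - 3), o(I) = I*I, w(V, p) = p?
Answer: -3721/16 ≈ -232.56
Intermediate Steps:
u(d, H) = -4 (u(d, H) = -2 - 2 = -4)
o(I) = I²
F = -¾ (F = 3/(-1 - 3) = 3/(-4) = 3*(-¼) = -¾ ≈ -0.75000)
f = 3721/16 (f = (-¾ + (-4)²)² = (-¾ + 16)² = (61/4)² = 3721/16 ≈ 232.56)
-f = -1*3721/16 = -3721/16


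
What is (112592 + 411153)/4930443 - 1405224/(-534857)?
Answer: 7208505513697/2637081951651 ≈ 2.7335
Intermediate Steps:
(112592 + 411153)/4930443 - 1405224/(-534857) = 523745*(1/4930443) - 1405224*(-1/534857) = 523745/4930443 + 1405224/534857 = 7208505513697/2637081951651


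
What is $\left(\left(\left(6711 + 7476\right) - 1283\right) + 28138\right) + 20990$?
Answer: $62032$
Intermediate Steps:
$\left(\left(\left(6711 + 7476\right) - 1283\right) + 28138\right) + 20990 = \left(\left(14187 - 1283\right) + 28138\right) + 20990 = \left(12904 + 28138\right) + 20990 = 41042 + 20990 = 62032$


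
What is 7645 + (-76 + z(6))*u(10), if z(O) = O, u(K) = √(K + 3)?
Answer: 7645 - 70*√13 ≈ 7392.6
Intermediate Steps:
u(K) = √(3 + K)
7645 + (-76 + z(6))*u(10) = 7645 + (-76 + 6)*√(3 + 10) = 7645 - 70*√13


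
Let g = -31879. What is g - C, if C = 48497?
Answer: -80376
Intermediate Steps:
g - C = -31879 - 1*48497 = -31879 - 48497 = -80376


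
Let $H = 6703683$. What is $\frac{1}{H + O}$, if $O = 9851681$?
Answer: $\frac{1}{16555364} \approx 6.0403 \cdot 10^{-8}$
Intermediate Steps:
$\frac{1}{H + O} = \frac{1}{6703683 + 9851681} = \frac{1}{16555364}$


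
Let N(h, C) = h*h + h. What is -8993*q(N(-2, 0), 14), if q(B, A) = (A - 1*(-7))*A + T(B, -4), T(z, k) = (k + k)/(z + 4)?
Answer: -7895854/3 ≈ -2.6320e+6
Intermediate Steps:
T(z, k) = 2*k/(4 + z) (T(z, k) = (2*k)/(4 + z) = 2*k/(4 + z))
N(h, C) = h + h² (N(h, C) = h² + h = h + h²)
q(B, A) = -8/(4 + B) + A*(7 + A) (q(B, A) = (A - 1*(-7))*A + 2*(-4)/(4 + B) = (A + 7)*A - 8/(4 + B) = (7 + A)*A - 8/(4 + B) = A*(7 + A) - 8/(4 + B) = -8/(4 + B) + A*(7 + A))
-8993*q(N(-2, 0), 14) = -8993*(-8 + 14*(4 - 2*(1 - 2))*(7 + 14))/(4 - 2*(1 - 2)) = -8993*(-8 + 14*(4 - 2*(-1))*21)/(4 - 2*(-1)) = -8993*(-8 + 14*(4 + 2)*21)/(4 + 2) = -8993*(-8 + 14*6*21)/6 = -8993*(-8 + 1764)/6 = -8993*1756/6 = -8993*878/3 = -7895854/3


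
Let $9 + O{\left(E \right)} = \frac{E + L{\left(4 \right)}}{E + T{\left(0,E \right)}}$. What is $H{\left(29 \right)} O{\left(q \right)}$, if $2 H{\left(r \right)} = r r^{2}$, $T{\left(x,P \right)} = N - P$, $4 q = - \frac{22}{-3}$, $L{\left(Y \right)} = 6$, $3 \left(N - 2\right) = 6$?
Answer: $- \frac{4121741}{48} \approx -85870.0$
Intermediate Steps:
$N = 4$ ($N = 2 + \frac{1}{3} \cdot 6 = 2 + 2 = 4$)
$q = \frac{11}{6}$ ($q = \frac{\left(-22\right) \frac{1}{-3}}{4} = \frac{\left(-22\right) \left(- \frac{1}{3}\right)}{4} = \frac{1}{4} \cdot \frac{22}{3} = \frac{11}{6} \approx 1.8333$)
$T{\left(x,P \right)} = 4 - P$
$H{\left(r \right)} = \frac{r^{3}}{2}$ ($H{\left(r \right)} = \frac{r r^{2}}{2} = \frac{r^{3}}{2}$)
$O{\left(E \right)} = - \frac{15}{2} + \frac{E}{4}$ ($O{\left(E \right)} = -9 + \frac{E + 6}{E - \left(-4 + E\right)} = -9 + \frac{6 + E}{4} = -9 + \left(6 + E\right) \frac{1}{4} = -9 + \left(\frac{3}{2} + \frac{E}{4}\right) = - \frac{15}{2} + \frac{E}{4}$)
$H{\left(29 \right)} O{\left(q \right)} = \frac{29^{3}}{2} \left(- \frac{15}{2} + \frac{1}{4} \cdot \frac{11}{6}\right) = \frac{1}{2} \cdot 24389 \left(- \frac{15}{2} + \frac{11}{24}\right) = \frac{24389}{2} \left(- \frac{169}{24}\right) = - \frac{4121741}{48}$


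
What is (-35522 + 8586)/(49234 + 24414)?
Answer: -3367/9206 ≈ -0.36574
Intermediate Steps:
(-35522 + 8586)/(49234 + 24414) = -26936/73648 = -26936*1/73648 = -3367/9206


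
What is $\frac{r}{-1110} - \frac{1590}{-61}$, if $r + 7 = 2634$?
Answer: $\frac{43369}{1830} \approx 23.699$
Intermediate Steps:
$r = 2627$ ($r = -7 + 2634 = 2627$)
$\frac{r}{-1110} - \frac{1590}{-61} = \frac{2627}{-1110} - \frac{1590}{-61} = 2627 \left(- \frac{1}{1110}\right) - - \frac{1590}{61} = - \frac{71}{30} + \frac{1590}{61} = \frac{43369}{1830}$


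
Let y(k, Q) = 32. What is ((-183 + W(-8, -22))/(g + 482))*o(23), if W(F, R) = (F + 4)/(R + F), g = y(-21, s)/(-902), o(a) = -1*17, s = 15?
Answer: 21030581/3260490 ≈ 6.4501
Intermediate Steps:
o(a) = -17
g = -16/451 (g = 32/(-902) = 32*(-1/902) = -16/451 ≈ -0.035477)
W(F, R) = (4 + F)/(F + R)
((-183 + W(-8, -22))/(g + 482))*o(23) = ((-183 + (4 - 8)/(-8 - 22))/(-16/451 + 482))*(-17) = ((-183 - 4/(-30))/(217366/451))*(-17) = ((-183 - 1/30*(-4))*(451/217366))*(-17) = ((-183 + 2/15)*(451/217366))*(-17) = -2743/15*451/217366*(-17) = -1237093/3260490*(-17) = 21030581/3260490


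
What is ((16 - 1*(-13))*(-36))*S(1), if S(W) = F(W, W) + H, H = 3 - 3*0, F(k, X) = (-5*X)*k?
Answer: 2088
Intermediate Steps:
F(k, X) = -5*X*k
H = 3 (H = 3 + 0 = 3)
S(W) = 3 - 5*W² (S(W) = -5*W*W + 3 = -5*W² + 3 = 3 - 5*W²)
((16 - 1*(-13))*(-36))*S(1) = ((16 - 1*(-13))*(-36))*(3 - 5*1²) = ((16 + 13)*(-36))*(3 - 5*1) = (29*(-36))*(3 - 5) = -1044*(-2) = 2088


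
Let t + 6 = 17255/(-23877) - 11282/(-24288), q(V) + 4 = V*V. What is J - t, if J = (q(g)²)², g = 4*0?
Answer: 3621189239/13807728 ≈ 262.26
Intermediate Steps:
g = 0
q(V) = -4 + V² (q(V) = -4 + V*V = -4 + V²)
t = -86410871/13807728 (t = -6 + (17255/(-23877) - 11282/(-24288)) = -6 + (17255*(-1/23877) - 11282*(-1/24288)) = -6 + (-2465/3411 + 5641/12144) = -6 - 3564503/13807728 = -86410871/13807728 ≈ -6.2582)
J = 256 (J = ((-4 + 0²)²)² = ((-4 + 0)²)² = ((-4)²)² = 16² = 256)
J - t = 256 - 1*(-86410871/13807728) = 256 + 86410871/13807728 = 3621189239/13807728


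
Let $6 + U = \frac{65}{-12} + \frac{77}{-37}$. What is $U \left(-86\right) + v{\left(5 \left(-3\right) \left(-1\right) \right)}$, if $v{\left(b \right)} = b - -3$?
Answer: $\frac{261695}{222} \approx 1178.8$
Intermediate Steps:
$v{\left(b \right)} = 3 + b$ ($v{\left(b \right)} = b + 3 = 3 + b$)
$U = - \frac{5993}{444}$ ($U = -6 + \left(\frac{65}{-12} + \frac{77}{-37}\right) = -6 + \left(65 \left(- \frac{1}{12}\right) + 77 \left(- \frac{1}{37}\right)\right) = -6 - \frac{3329}{444} = - \frac{5993}{444} \approx -13.498$)
$U \left(-86\right) + v{\left(5 \left(-3\right) \left(-1\right) \right)} = \left(- \frac{5993}{444}\right) \left(-86\right) + \left(3 + 5 \left(-3\right) \left(-1\right)\right) = \frac{257699}{222} + \left(3 - -15\right) = \frac{257699}{222} + \left(3 + 15\right) = \frac{257699}{222} + 18 = \frac{261695}{222}$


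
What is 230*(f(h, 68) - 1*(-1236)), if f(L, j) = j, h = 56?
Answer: 299920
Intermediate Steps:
230*(f(h, 68) - 1*(-1236)) = 230*(68 - 1*(-1236)) = 230*(68 + 1236) = 230*1304 = 299920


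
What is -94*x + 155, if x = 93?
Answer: -8587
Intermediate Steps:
-94*x + 155 = -94*93 + 155 = -8742 + 155 = -8587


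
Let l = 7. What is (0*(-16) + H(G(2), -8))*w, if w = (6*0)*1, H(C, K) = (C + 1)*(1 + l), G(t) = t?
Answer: 0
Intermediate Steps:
H(C, K) = 8 + 8*C (H(C, K) = (C + 1)*(1 + 7) = (1 + C)*8 = 8 + 8*C)
w = 0 (w = 0*1 = 0)
(0*(-16) + H(G(2), -8))*w = (0*(-16) + (8 + 8*2))*0 = (0 + (8 + 16))*0 = (0 + 24)*0 = 24*0 = 0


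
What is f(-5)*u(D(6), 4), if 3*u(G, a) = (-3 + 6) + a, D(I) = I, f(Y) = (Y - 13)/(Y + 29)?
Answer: -7/4 ≈ -1.7500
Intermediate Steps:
f(Y) = (-13 + Y)/(29 + Y)
u(G, a) = 1 + a/3 (u(G, a) = ((-3 + 6) + a)/3 = (3 + a)/3 = 1 + a/3)
f(-5)*u(D(6), 4) = ((-13 - 5)/(29 - 5))*(1 + (⅓)*4) = (-18/24)*(1 + 4/3) = ((1/24)*(-18))*(7/3) = -¾*7/3 = -7/4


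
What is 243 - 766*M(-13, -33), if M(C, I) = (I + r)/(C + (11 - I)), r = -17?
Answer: 45833/31 ≈ 1478.5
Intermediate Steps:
M(C, I) = (-17 + I)/(11 + C - I) (M(C, I) = (I - 17)/(C + (11 - I)) = (-17 + I)/(11 + C - I))
243 - 766*M(-13, -33) = 243 - 766*(-17 - 33)/(11 - 13 - 1*(-33)) = 243 - 766*(-50)/(11 - 13 + 33) = 243 - 766*(-50)/31 = 243 - 766*(-50/31) = 243 + 38300/31 = 45833/31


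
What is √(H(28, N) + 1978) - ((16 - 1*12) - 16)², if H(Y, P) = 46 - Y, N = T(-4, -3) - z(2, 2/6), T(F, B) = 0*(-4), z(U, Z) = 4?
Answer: -144 + 2*√499 ≈ -99.323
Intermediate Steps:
T(F, B) = 0
N = -4 (N = 0 - 1*4 = 0 - 4 = -4)
√(H(28, N) + 1978) - ((16 - 1*12) - 16)² = √((46 - 1*28) + 1978) - ((16 - 1*12) - 16)² = √((46 - 28) + 1978) - ((16 - 12) - 16)² = √(18 + 1978) - (4 - 16)² = √1996 - 1*(-12)² = 2*√499 - 1*144 = 2*√499 - 144 = -144 + 2*√499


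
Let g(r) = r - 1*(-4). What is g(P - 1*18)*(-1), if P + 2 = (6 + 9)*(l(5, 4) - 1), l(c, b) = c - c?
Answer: 31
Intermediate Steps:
l(c, b) = 0
P = -17 (P = -2 + (6 + 9)*(0 - 1) = -2 + 15*(-1) = -2 - 15 = -17)
g(r) = 4 + r (g(r) = r + 4 = 4 + r)
g(P - 1*18)*(-1) = (4 + (-17 - 1*18))*(-1) = (4 + (-17 - 18))*(-1) = (4 - 35)*(-1) = -31*(-1) = 31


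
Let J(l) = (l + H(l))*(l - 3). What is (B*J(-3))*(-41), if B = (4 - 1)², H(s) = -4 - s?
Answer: -8856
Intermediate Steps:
J(l) = 12 - 4*l (J(l) = (l + (-4 - l))*(l - 3) = -4*(-3 + l) = 12 - 4*l)
B = 9 (B = 3² = 9)
(B*J(-3))*(-41) = (9*(12 - 4*(-3)))*(-41) = (9*(12 + 12))*(-41) = (9*24)*(-41) = 216*(-41) = -8856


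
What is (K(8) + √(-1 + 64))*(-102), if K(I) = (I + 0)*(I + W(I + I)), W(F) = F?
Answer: -19584 - 306*√7 ≈ -20394.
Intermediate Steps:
K(I) = 3*I² (K(I) = (I + 0)*(I + (I + I)) = I*(I + 2*I) = I*(3*I) = 3*I²)
(K(8) + √(-1 + 64))*(-102) = (3*8² + √(-1 + 64))*(-102) = (3*64 + √63)*(-102) = (192 + 3*√7)*(-102) = -19584 - 306*√7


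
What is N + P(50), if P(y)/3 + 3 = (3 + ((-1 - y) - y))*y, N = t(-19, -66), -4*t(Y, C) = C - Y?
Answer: -58789/4 ≈ -14697.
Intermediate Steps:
t(Y, C) = -C/4 + Y/4 (t(Y, C) = -(C - Y)/4 = -C/4 + Y/4)
N = 47/4 (N = -¼*(-66) + (¼)*(-19) = 33/2 - 19/4 = 47/4 ≈ 11.750)
P(y) = -9 + 3*y*(2 - 2*y) (P(y) = -9 + 3*((3 + ((-1 - y) - y))*y) = -9 + 3*((3 + (-1 - 2*y))*y) = -9 + 3*((2 - 2*y)*y) = -9 + 3*(y*(2 - 2*y)) = -9 + 3*y*(2 - 2*y))
N + P(50) = 47/4 + (-9 - 6*50² + 6*50) = 47/4 + (-9 - 6*2500 + 300) = 47/4 + (-9 - 15000 + 300) = 47/4 - 14709 = -58789/4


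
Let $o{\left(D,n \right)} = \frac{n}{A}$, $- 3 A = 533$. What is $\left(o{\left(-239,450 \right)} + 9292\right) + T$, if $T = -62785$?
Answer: $- \frac{28513119}{533} \approx -53496.0$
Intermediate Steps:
$A = - \frac{533}{3}$ ($A = \left(- \frac{1}{3}\right) 533 = - \frac{533}{3} \approx -177.67$)
$o{\left(D,n \right)} = - \frac{3 n}{533}$ ($o{\left(D,n \right)} = \frac{n}{- \frac{533}{3}} = n \left(- \frac{3}{533}\right) = - \frac{3 n}{533}$)
$\left(o{\left(-239,450 \right)} + 9292\right) + T = \left(\left(- \frac{3}{533}\right) 450 + 9292\right) - 62785 = \left(- \frac{1350}{533} + 9292\right) - 62785 = \frac{4951286}{533} - 62785 = - \frac{28513119}{533}$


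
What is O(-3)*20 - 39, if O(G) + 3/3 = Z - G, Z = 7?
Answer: 141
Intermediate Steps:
O(G) = 6 - G (O(G) = -1 + (7 - G) = 6 - G)
O(-3)*20 - 39 = (6 - 1*(-3))*20 - 39 = (6 + 3)*20 - 39 = 9*20 - 39 = 180 - 39 = 141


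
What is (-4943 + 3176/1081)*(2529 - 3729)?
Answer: 6408248400/1081 ≈ 5.9281e+6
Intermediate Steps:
(-4943 + 3176/1081)*(2529 - 3729) = (-4943 + 3176*(1/1081))*(-1200) = (-4943 + 3176/1081)*(-1200) = -5340207/1081*(-1200) = 6408248400/1081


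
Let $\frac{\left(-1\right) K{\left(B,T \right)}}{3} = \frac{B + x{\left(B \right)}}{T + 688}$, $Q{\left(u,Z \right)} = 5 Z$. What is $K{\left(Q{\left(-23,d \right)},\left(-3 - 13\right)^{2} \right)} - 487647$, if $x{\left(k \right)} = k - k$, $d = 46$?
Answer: $- \frac{230169729}{472} \approx -4.8765 \cdot 10^{5}$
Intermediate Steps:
$x{\left(k \right)} = 0$
$K{\left(B,T \right)} = - \frac{3 B}{688 + T}$ ($K{\left(B,T \right)} = - 3 \frac{B + 0}{T + 688} = - 3 \frac{B}{688 + T} = - \frac{3 B}{688 + T}$)
$K{\left(Q{\left(-23,d \right)},\left(-3 - 13\right)^{2} \right)} - 487647 = - \frac{3 \cdot 5 \cdot 46}{688 + \left(-3 - 13\right)^{2}} - 487647 = \left(-3\right) 230 \frac{1}{688 + \left(-16\right)^{2}} - 487647 = \left(-3\right) 230 \frac{1}{688 + 256} - 487647 = \left(-3\right) 230 \cdot \frac{1}{944} - 487647 = - \frac{345}{472} - 487647 = - \frac{230169729}{472}$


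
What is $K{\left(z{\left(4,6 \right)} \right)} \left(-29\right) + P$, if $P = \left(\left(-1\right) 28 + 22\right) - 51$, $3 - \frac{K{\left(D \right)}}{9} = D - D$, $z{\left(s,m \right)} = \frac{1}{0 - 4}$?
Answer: $-840$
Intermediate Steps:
$z{\left(s,m \right)} = - \frac{1}{4}$ ($z{\left(s,m \right)} = \frac{1}{-4} = - \frac{1}{4}$)
$K{\left(D \right)} = 27$ ($K{\left(D \right)} = 27 - 9 \left(D - D\right) = 27 - 0 = 27 + 0 = 27$)
$P = -57$ ($P = \left(-28 + 22\right) - 51 = -6 - 51 = -57$)
$K{\left(z{\left(4,6 \right)} \right)} \left(-29\right) + P = 27 \left(-29\right) - 57 = -783 - 57 = -840$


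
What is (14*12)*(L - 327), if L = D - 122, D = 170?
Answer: -46872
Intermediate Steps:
L = 48 (L = 170 - 122 = 48)
(14*12)*(L - 327) = (14*12)*(48 - 327) = 168*(-279) = -46872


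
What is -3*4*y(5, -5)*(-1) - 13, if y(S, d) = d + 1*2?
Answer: -49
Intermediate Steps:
y(S, d) = 2 + d (y(S, d) = d + 2 = 2 + d)
-3*4*y(5, -5)*(-1) - 13 = -3*4*(2 - 5)*(-1) - 13 = -3*4*(-3)*(-1) - 13 = -(-36)*(-1) - 13 = -3*12 - 13 = -36 - 13 = -49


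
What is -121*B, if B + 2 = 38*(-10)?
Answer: 46222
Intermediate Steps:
B = -382 (B = -2 + 38*(-10) = -2 - 380 = -382)
-121*B = -121*(-382) = 46222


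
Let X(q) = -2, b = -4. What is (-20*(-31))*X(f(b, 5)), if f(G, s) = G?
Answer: -1240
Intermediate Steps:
(-20*(-31))*X(f(b, 5)) = -20*(-31)*(-2) = 620*(-2) = -1240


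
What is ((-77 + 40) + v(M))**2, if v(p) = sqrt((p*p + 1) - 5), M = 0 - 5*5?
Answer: 1990 - 222*sqrt(69) ≈ 145.93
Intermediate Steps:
M = -25 (M = 0 - 25 = -25)
v(p) = sqrt(-4 + p**2) (v(p) = sqrt((p**2 + 1) - 5) = sqrt((1 + p**2) - 5) = sqrt(-4 + p**2))
((-77 + 40) + v(M))**2 = ((-77 + 40) + sqrt(-4 + (-25)**2))**2 = (-37 + sqrt(-4 + 625))**2 = (-37 + sqrt(621))**2 = (-37 + 3*sqrt(69))**2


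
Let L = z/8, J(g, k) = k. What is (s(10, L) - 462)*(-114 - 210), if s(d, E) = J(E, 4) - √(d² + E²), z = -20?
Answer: 148392 + 810*√17 ≈ 1.5173e+5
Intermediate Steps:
L = -5/2 (L = -20/8 = -20*⅛ = -5/2 ≈ -2.5000)
s(d, E) = 4 - √(E² + d²) (s(d, E) = 4 - √(d² + E²) = 4 - √(E² + d²))
(s(10, L) - 462)*(-114 - 210) = ((4 - √((-5/2)² + 10²)) - 462)*(-114 - 210) = ((4 - √(25/4 + 100)) - 462)*(-324) = ((4 - √(425/4)) - 462)*(-324) = ((4 - 5*√17/2) - 462)*(-324) = (-458 - 5*√17/2)*(-324) = 148392 + 810*√17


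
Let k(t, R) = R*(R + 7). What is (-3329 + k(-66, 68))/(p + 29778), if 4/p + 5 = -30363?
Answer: 13445432/226074575 ≈ 0.059473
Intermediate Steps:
p = -1/7592 (p = 4/(-5 - 30363) = 4/(-30368) = 4*(-1/30368) = -1/7592 ≈ -0.00013172)
k(t, R) = R*(7 + R)
(-3329 + k(-66, 68))/(p + 29778) = (-3329 + 68*(7 + 68))/(-1/7592 + 29778) = (-3329 + 68*75)/(226074575/7592) = (-3329 + 5100)*(7592/226074575) = 1771*(7592/226074575) = 13445432/226074575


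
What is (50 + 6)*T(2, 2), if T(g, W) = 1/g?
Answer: 28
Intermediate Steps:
(50 + 6)*T(2, 2) = (50 + 6)/2 = 56*(1/2) = 28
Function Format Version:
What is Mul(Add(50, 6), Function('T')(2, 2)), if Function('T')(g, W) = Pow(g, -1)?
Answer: 28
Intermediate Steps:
Mul(Add(50, 6), Function('T')(2, 2)) = Mul(Add(50, 6), Pow(2, -1)) = Mul(56, Rational(1, 2)) = 28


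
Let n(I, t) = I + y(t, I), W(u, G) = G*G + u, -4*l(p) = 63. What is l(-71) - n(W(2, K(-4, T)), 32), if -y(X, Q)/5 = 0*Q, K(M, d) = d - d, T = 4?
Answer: -71/4 ≈ -17.750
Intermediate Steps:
l(p) = -63/4 (l(p) = -¼*63 = -63/4)
K(M, d) = 0
W(u, G) = u + G² (W(u, G) = G² + u = u + G²)
y(X, Q) = 0 (y(X, Q) = -0*Q = -5*0 = 0)
n(I, t) = I (n(I, t) = I + 0 = I)
l(-71) - n(W(2, K(-4, T)), 32) = -63/4 - (2 + 0²) = -63/4 - (2 + 0) = -63/4 - 1*2 = -63/4 - 2 = -71/4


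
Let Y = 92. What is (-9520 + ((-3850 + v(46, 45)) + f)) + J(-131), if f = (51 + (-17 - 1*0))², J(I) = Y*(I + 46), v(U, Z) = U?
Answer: -19988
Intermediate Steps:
J(I) = 4232 + 92*I (J(I) = 92*(I + 46) = 92*(46 + I) = 4232 + 92*I)
f = 1156 (f = (51 + (-17 + 0))² = (51 - 17)² = 34² = 1156)
(-9520 + ((-3850 + v(46, 45)) + f)) + J(-131) = (-9520 + ((-3850 + 46) + 1156)) + (4232 + 92*(-131)) = (-9520 + (-3804 + 1156)) + (4232 - 12052) = (-9520 - 2648) - 7820 = -12168 - 7820 = -19988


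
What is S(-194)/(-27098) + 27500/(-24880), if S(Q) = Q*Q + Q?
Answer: -41918799/16854956 ≈ -2.4870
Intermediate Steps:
S(Q) = Q + Q² (S(Q) = Q² + Q = Q + Q²)
S(-194)/(-27098) + 27500/(-24880) = -194*(1 - 194)/(-27098) + 27500/(-24880) = -194*(-193)*(-1/27098) + 27500*(-1/24880) = 37442*(-1/27098) - 1375/1244 = -18721/13549 - 1375/1244 = -41918799/16854956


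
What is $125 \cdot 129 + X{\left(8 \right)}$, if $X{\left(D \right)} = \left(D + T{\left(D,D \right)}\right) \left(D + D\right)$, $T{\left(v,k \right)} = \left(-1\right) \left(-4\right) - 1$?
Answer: $16301$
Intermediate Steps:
$T{\left(v,k \right)} = 3$ ($T{\left(v,k \right)} = 4 - 1 = 3$)
$X{\left(D \right)} = 2 D \left(3 + D\right)$ ($X{\left(D \right)} = \left(D + 3\right) \left(D + D\right) = \left(3 + D\right) 2 D = 2 D \left(3 + D\right)$)
$125 \cdot 129 + X{\left(8 \right)} = 125 \cdot 129 + 2 \cdot 8 \left(3 + 8\right) = 16125 + 2 \cdot 8 \cdot 11 = 16125 + 176 = 16301$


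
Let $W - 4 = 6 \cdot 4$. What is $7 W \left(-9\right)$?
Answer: $-1764$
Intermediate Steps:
$W = 28$ ($W = 4 + 6 \cdot 4 = 4 + 24 = 28$)
$7 W \left(-9\right) = 7 \cdot 28 \left(-9\right) = 196 \left(-9\right) = -1764$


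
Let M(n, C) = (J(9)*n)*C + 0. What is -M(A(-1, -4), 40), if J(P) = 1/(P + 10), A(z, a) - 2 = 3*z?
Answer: 40/19 ≈ 2.1053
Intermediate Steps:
A(z, a) = 2 + 3*z
J(P) = 1/(10 + P)
M(n, C) = C*n/19 (M(n, C) = (n/(10 + 9))*C + 0 = (n/19)*C + 0 = C*n/19 + 0 = C*n/19)
-M(A(-1, -4), 40) = -40*(2 + 3*(-1))/19 = -40*(2 - 3)/19 = -40*(-1)/19 = -1*(-40/19) = 40/19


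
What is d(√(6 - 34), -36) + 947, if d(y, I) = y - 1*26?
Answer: 921 + 2*I*√7 ≈ 921.0 + 5.2915*I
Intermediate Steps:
d(y, I) = -26 + y (d(y, I) = y - 26 = -26 + y)
d(√(6 - 34), -36) + 947 = (-26 + √(6 - 34)) + 947 = (-26 + √(-28)) + 947 = (-26 + 2*I*√7) + 947 = 921 + 2*I*√7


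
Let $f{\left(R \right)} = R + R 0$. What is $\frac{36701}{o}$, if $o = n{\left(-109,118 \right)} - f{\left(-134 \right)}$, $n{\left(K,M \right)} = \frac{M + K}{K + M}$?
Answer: $\frac{36701}{135} \approx 271.86$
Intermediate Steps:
$f{\left(R \right)} = R$ ($f{\left(R \right)} = R + 0 = R$)
$n{\left(K,M \right)} = 1$ ($n{\left(K,M \right)} = \frac{K + M}{K + M} = 1$)
$o = 135$ ($o = 1 - -134 = 1 + 134 = 135$)
$\frac{36701}{o} = \frac{36701}{135}$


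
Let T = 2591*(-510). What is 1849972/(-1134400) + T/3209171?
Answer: -1858970999303/910120895600 ≈ -2.0426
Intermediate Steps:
T = -1321410
1849972/(-1134400) + T/3209171 = 1849972/(-1134400) - 1321410/3209171 = 1849972*(-1/1134400) - 1321410*1/3209171 = -462493/283600 - 1321410/3209171 = -1858970999303/910120895600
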